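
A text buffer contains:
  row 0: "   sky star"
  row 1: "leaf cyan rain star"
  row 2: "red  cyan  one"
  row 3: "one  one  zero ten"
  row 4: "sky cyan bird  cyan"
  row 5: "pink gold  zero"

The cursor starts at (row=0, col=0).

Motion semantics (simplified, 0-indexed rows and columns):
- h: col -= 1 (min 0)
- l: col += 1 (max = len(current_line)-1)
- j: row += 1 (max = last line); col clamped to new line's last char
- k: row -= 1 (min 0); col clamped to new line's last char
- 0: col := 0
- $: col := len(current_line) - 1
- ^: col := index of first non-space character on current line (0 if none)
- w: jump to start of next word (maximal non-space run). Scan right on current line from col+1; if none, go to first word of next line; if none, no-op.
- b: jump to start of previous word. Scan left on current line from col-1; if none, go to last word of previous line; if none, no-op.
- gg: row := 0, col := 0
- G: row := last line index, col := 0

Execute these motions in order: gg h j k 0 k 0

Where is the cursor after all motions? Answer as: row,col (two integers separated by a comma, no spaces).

After 1 (gg): row=0 col=0 char='_'
After 2 (h): row=0 col=0 char='_'
After 3 (j): row=1 col=0 char='l'
After 4 (k): row=0 col=0 char='_'
After 5 (0): row=0 col=0 char='_'
After 6 (k): row=0 col=0 char='_'
After 7 (0): row=0 col=0 char='_'

Answer: 0,0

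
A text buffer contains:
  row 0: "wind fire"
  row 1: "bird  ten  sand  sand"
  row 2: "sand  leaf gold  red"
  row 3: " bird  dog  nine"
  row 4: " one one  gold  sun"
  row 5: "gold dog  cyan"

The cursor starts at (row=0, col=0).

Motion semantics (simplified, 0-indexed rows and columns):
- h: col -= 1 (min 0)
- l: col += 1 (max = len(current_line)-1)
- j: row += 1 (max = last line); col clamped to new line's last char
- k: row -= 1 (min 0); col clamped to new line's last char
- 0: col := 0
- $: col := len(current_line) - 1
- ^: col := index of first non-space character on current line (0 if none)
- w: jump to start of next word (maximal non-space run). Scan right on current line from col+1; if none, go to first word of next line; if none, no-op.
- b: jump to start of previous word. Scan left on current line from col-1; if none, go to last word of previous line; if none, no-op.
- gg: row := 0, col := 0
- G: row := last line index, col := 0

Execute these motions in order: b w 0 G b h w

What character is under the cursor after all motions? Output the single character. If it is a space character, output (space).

After 1 (b): row=0 col=0 char='w'
After 2 (w): row=0 col=5 char='f'
After 3 (0): row=0 col=0 char='w'
After 4 (G): row=5 col=0 char='g'
After 5 (b): row=4 col=16 char='s'
After 6 (h): row=4 col=15 char='_'
After 7 (w): row=4 col=16 char='s'

Answer: s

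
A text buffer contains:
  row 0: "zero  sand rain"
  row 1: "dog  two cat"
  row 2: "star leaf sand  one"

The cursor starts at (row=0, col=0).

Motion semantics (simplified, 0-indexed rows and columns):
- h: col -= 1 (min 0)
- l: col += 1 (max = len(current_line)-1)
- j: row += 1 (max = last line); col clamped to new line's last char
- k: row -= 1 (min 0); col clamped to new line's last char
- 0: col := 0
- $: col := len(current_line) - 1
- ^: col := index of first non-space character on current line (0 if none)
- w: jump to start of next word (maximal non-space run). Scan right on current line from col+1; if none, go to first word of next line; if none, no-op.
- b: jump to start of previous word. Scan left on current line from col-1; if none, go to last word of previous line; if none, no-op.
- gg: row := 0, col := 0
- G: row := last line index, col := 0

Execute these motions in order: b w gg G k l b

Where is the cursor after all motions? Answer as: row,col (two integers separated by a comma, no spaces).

After 1 (b): row=0 col=0 char='z'
After 2 (w): row=0 col=6 char='s'
After 3 (gg): row=0 col=0 char='z'
After 4 (G): row=2 col=0 char='s'
After 5 (k): row=1 col=0 char='d'
After 6 (l): row=1 col=1 char='o'
After 7 (b): row=1 col=0 char='d'

Answer: 1,0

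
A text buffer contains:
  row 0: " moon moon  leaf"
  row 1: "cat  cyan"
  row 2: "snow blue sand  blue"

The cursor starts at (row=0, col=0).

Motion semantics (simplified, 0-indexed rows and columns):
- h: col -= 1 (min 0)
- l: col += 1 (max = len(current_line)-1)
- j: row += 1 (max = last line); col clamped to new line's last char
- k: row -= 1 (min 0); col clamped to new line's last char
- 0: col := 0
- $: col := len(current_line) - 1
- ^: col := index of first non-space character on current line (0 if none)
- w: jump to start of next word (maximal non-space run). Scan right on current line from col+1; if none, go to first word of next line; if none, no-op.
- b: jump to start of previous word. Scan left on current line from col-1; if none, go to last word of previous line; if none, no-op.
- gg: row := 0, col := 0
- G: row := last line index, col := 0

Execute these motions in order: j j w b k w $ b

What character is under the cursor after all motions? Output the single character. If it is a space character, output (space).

After 1 (j): row=1 col=0 char='c'
After 2 (j): row=2 col=0 char='s'
After 3 (w): row=2 col=5 char='b'
After 4 (b): row=2 col=0 char='s'
After 5 (k): row=1 col=0 char='c'
After 6 (w): row=1 col=5 char='c'
After 7 ($): row=1 col=8 char='n'
After 8 (b): row=1 col=5 char='c'

Answer: c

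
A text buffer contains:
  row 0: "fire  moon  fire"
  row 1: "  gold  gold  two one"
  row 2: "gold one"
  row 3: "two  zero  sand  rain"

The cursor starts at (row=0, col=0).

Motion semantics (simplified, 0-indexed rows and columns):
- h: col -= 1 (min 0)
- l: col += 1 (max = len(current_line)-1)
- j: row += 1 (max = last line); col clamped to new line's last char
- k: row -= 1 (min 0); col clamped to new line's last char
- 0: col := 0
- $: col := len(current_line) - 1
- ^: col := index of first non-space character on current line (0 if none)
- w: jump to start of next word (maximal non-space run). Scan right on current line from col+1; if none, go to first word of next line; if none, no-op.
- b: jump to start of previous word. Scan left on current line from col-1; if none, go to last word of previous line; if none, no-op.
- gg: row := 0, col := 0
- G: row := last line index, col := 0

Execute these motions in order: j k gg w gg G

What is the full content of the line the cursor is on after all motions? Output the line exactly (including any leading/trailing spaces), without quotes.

After 1 (j): row=1 col=0 char='_'
After 2 (k): row=0 col=0 char='f'
After 3 (gg): row=0 col=0 char='f'
After 4 (w): row=0 col=6 char='m'
After 5 (gg): row=0 col=0 char='f'
After 6 (G): row=3 col=0 char='t'

Answer: two  zero  sand  rain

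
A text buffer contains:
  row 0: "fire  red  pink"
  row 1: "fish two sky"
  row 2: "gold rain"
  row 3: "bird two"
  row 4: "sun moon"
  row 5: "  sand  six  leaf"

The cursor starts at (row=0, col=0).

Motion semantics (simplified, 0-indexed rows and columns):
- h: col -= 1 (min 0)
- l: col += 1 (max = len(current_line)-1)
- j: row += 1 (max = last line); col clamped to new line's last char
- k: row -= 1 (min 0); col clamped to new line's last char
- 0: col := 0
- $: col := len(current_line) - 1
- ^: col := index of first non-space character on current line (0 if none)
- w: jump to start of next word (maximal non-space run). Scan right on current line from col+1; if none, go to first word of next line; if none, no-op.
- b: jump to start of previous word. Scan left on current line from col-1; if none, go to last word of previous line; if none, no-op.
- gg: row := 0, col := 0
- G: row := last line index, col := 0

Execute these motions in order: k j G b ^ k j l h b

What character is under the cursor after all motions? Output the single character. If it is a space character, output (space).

Answer: t

Derivation:
After 1 (k): row=0 col=0 char='f'
After 2 (j): row=1 col=0 char='f'
After 3 (G): row=5 col=0 char='_'
After 4 (b): row=4 col=4 char='m'
After 5 (^): row=4 col=0 char='s'
After 6 (k): row=3 col=0 char='b'
After 7 (j): row=4 col=0 char='s'
After 8 (l): row=4 col=1 char='u'
After 9 (h): row=4 col=0 char='s'
After 10 (b): row=3 col=5 char='t'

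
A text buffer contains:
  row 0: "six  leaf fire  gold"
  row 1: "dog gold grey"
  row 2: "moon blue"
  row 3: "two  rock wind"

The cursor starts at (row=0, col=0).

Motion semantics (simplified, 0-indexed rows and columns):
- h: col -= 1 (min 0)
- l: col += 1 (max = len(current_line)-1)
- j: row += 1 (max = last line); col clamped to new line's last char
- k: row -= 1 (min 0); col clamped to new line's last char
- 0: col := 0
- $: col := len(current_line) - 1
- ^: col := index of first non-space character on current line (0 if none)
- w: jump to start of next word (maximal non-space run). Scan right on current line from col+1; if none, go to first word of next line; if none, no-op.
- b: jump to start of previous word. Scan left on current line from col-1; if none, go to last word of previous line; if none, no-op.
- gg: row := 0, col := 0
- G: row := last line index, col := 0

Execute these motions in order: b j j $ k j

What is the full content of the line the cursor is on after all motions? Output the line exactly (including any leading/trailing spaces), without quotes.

Answer: moon blue

Derivation:
After 1 (b): row=0 col=0 char='s'
After 2 (j): row=1 col=0 char='d'
After 3 (j): row=2 col=0 char='m'
After 4 ($): row=2 col=8 char='e'
After 5 (k): row=1 col=8 char='_'
After 6 (j): row=2 col=8 char='e'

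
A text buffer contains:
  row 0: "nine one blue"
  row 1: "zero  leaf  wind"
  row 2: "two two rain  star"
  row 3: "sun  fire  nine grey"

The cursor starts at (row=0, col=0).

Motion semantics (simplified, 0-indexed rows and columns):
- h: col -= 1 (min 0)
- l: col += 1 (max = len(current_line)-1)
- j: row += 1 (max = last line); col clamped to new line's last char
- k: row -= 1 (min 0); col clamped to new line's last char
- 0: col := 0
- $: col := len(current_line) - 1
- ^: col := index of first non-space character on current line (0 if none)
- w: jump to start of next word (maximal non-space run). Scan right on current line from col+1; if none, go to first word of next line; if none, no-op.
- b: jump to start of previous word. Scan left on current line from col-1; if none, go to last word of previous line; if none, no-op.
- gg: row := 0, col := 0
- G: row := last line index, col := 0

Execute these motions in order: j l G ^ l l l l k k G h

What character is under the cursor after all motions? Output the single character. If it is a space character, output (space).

Answer: s

Derivation:
After 1 (j): row=1 col=0 char='z'
After 2 (l): row=1 col=1 char='e'
After 3 (G): row=3 col=0 char='s'
After 4 (^): row=3 col=0 char='s'
After 5 (l): row=3 col=1 char='u'
After 6 (l): row=3 col=2 char='n'
After 7 (l): row=3 col=3 char='_'
After 8 (l): row=3 col=4 char='_'
After 9 (k): row=2 col=4 char='t'
After 10 (k): row=1 col=4 char='_'
After 11 (G): row=3 col=0 char='s'
After 12 (h): row=3 col=0 char='s'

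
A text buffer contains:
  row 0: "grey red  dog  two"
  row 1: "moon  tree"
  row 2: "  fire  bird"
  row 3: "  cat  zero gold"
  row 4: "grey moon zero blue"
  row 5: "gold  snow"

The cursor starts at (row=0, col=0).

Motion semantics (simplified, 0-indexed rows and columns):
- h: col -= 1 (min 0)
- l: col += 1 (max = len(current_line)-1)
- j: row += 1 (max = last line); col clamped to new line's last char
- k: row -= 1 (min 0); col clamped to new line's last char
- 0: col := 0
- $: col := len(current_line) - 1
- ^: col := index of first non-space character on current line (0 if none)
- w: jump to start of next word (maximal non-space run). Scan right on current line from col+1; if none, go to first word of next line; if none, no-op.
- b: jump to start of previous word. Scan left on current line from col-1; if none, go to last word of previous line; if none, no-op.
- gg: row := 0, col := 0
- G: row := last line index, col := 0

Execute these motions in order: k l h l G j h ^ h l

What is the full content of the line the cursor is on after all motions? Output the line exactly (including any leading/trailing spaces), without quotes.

Answer: gold  snow

Derivation:
After 1 (k): row=0 col=0 char='g'
After 2 (l): row=0 col=1 char='r'
After 3 (h): row=0 col=0 char='g'
After 4 (l): row=0 col=1 char='r'
After 5 (G): row=5 col=0 char='g'
After 6 (j): row=5 col=0 char='g'
After 7 (h): row=5 col=0 char='g'
After 8 (^): row=5 col=0 char='g'
After 9 (h): row=5 col=0 char='g'
After 10 (l): row=5 col=1 char='o'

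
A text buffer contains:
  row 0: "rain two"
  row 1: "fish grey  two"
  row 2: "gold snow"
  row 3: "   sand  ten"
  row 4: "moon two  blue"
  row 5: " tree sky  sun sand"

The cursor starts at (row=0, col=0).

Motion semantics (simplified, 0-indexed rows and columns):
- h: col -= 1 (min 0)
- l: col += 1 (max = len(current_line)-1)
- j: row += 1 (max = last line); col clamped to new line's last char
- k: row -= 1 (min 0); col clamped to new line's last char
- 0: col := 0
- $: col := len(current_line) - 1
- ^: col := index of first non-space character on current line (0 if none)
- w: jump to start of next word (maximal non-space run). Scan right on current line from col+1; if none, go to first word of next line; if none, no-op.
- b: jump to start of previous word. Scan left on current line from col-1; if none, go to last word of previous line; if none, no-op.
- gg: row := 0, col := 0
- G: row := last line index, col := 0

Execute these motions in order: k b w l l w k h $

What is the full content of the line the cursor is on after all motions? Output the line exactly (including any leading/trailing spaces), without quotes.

Answer: rain two

Derivation:
After 1 (k): row=0 col=0 char='r'
After 2 (b): row=0 col=0 char='r'
After 3 (w): row=0 col=5 char='t'
After 4 (l): row=0 col=6 char='w'
After 5 (l): row=0 col=7 char='o'
After 6 (w): row=1 col=0 char='f'
After 7 (k): row=0 col=0 char='r'
After 8 (h): row=0 col=0 char='r'
After 9 ($): row=0 col=7 char='o'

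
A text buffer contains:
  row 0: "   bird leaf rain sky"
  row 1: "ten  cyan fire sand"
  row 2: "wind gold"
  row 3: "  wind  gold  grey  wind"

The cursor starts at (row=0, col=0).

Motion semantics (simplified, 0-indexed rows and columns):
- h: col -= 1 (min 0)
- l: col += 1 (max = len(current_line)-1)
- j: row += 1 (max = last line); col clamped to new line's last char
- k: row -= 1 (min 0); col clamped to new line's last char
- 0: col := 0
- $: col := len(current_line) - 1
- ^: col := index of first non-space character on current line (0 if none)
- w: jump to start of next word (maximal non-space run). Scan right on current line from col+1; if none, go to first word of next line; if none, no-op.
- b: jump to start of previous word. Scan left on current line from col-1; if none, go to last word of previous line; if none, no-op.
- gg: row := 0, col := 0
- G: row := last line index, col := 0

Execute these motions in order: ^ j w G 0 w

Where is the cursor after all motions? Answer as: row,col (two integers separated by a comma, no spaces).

Answer: 3,2

Derivation:
After 1 (^): row=0 col=3 char='b'
After 2 (j): row=1 col=3 char='_'
After 3 (w): row=1 col=5 char='c'
After 4 (G): row=3 col=0 char='_'
After 5 (0): row=3 col=0 char='_'
After 6 (w): row=3 col=2 char='w'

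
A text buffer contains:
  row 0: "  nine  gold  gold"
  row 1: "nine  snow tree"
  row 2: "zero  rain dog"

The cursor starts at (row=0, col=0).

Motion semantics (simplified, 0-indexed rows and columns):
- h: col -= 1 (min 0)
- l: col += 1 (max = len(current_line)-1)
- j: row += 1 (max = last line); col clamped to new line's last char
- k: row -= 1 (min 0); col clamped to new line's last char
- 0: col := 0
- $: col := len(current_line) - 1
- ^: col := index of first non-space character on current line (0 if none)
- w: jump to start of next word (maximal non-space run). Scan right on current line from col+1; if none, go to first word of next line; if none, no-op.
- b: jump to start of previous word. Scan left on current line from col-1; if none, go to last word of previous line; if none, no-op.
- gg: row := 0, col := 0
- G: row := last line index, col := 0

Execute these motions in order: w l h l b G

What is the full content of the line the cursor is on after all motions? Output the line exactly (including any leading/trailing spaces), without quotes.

Answer: zero  rain dog

Derivation:
After 1 (w): row=0 col=2 char='n'
After 2 (l): row=0 col=3 char='i'
After 3 (h): row=0 col=2 char='n'
After 4 (l): row=0 col=3 char='i'
After 5 (b): row=0 col=2 char='n'
After 6 (G): row=2 col=0 char='z'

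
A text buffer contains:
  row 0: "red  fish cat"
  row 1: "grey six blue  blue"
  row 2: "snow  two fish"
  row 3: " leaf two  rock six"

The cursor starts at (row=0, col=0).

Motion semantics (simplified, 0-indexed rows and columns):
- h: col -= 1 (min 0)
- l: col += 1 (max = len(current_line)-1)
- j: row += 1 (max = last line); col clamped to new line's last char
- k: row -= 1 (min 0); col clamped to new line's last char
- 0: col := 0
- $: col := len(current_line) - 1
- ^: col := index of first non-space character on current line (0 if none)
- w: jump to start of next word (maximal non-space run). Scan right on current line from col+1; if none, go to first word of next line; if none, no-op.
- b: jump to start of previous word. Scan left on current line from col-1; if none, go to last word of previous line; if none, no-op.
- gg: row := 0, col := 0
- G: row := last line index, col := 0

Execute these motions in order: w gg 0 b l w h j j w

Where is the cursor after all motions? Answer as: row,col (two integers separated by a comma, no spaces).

Answer: 2,6

Derivation:
After 1 (w): row=0 col=5 char='f'
After 2 (gg): row=0 col=0 char='r'
After 3 (0): row=0 col=0 char='r'
After 4 (b): row=0 col=0 char='r'
After 5 (l): row=0 col=1 char='e'
After 6 (w): row=0 col=5 char='f'
After 7 (h): row=0 col=4 char='_'
After 8 (j): row=1 col=4 char='_'
After 9 (j): row=2 col=4 char='_'
After 10 (w): row=2 col=6 char='t'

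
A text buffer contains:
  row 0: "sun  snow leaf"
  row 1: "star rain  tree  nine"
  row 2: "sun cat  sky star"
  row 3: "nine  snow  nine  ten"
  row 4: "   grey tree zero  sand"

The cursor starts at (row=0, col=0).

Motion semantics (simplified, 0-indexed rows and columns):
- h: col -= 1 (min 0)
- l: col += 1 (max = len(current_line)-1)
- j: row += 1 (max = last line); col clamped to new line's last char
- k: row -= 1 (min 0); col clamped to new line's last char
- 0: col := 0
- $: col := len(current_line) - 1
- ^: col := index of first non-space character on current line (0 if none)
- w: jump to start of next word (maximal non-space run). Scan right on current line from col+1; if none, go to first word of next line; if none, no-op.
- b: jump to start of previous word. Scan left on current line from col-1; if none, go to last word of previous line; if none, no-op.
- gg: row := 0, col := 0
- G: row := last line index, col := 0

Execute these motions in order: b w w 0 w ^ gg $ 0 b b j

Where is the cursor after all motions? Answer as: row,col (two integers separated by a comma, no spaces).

After 1 (b): row=0 col=0 char='s'
After 2 (w): row=0 col=5 char='s'
After 3 (w): row=0 col=10 char='l'
After 4 (0): row=0 col=0 char='s'
After 5 (w): row=0 col=5 char='s'
After 6 (^): row=0 col=0 char='s'
After 7 (gg): row=0 col=0 char='s'
After 8 ($): row=0 col=13 char='f'
After 9 (0): row=0 col=0 char='s'
After 10 (b): row=0 col=0 char='s'
After 11 (b): row=0 col=0 char='s'
After 12 (j): row=1 col=0 char='s'

Answer: 1,0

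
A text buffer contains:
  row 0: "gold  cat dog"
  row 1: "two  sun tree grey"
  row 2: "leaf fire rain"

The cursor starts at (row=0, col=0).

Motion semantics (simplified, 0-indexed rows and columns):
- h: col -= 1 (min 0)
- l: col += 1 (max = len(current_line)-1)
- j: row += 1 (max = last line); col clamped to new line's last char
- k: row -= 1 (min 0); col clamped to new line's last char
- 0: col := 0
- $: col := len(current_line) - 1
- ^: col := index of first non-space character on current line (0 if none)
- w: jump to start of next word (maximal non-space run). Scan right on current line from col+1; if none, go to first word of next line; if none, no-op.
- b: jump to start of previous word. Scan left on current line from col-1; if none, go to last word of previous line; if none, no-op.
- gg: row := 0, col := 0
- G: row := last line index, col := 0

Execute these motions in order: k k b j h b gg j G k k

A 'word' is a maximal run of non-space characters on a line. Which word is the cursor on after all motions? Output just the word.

After 1 (k): row=0 col=0 char='g'
After 2 (k): row=0 col=0 char='g'
After 3 (b): row=0 col=0 char='g'
After 4 (j): row=1 col=0 char='t'
After 5 (h): row=1 col=0 char='t'
After 6 (b): row=0 col=10 char='d'
After 7 (gg): row=0 col=0 char='g'
After 8 (j): row=1 col=0 char='t'
After 9 (G): row=2 col=0 char='l'
After 10 (k): row=1 col=0 char='t'
After 11 (k): row=0 col=0 char='g'

Answer: gold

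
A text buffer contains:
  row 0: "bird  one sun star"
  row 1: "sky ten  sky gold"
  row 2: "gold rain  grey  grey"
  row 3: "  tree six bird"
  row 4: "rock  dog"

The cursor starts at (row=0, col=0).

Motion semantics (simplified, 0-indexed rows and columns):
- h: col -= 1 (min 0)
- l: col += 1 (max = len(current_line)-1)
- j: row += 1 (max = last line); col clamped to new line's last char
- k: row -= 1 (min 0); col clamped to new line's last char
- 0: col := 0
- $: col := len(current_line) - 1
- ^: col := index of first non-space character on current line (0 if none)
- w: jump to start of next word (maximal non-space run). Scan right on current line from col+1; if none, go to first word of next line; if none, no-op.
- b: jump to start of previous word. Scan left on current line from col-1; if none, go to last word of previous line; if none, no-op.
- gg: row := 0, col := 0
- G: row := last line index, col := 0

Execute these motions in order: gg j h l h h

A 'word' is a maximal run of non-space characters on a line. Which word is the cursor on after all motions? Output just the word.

Answer: sky

Derivation:
After 1 (gg): row=0 col=0 char='b'
After 2 (j): row=1 col=0 char='s'
After 3 (h): row=1 col=0 char='s'
After 4 (l): row=1 col=1 char='k'
After 5 (h): row=1 col=0 char='s'
After 6 (h): row=1 col=0 char='s'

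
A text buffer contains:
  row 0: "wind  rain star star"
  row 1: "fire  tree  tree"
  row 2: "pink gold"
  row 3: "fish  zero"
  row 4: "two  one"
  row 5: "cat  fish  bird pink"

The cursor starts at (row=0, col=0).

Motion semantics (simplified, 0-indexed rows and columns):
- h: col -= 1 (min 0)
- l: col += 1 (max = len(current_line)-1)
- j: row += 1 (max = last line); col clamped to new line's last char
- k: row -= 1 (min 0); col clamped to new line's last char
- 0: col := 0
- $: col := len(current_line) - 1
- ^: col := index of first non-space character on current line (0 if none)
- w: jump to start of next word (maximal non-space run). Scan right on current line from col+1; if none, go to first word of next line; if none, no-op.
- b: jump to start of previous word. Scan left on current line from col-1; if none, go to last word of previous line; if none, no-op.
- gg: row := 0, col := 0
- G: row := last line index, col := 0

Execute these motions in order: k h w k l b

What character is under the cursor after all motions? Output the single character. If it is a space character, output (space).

After 1 (k): row=0 col=0 char='w'
After 2 (h): row=0 col=0 char='w'
After 3 (w): row=0 col=6 char='r'
After 4 (k): row=0 col=6 char='r'
After 5 (l): row=0 col=7 char='a'
After 6 (b): row=0 col=6 char='r'

Answer: r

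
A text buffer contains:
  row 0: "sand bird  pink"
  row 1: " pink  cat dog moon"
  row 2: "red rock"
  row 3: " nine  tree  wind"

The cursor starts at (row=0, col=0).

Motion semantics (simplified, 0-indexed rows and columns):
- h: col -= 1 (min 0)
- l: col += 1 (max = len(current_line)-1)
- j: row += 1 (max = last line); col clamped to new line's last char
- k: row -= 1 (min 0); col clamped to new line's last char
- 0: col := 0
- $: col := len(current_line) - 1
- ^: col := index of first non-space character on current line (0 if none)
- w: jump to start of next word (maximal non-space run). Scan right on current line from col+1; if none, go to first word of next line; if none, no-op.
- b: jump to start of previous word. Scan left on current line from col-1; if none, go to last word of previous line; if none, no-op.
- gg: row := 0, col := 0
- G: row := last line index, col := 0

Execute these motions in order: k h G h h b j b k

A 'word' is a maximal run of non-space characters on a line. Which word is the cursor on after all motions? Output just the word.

After 1 (k): row=0 col=0 char='s'
After 2 (h): row=0 col=0 char='s'
After 3 (G): row=3 col=0 char='_'
After 4 (h): row=3 col=0 char='_'
After 5 (h): row=3 col=0 char='_'
After 6 (b): row=2 col=4 char='r'
After 7 (j): row=3 col=4 char='e'
After 8 (b): row=3 col=1 char='n'
After 9 (k): row=2 col=1 char='e'

Answer: red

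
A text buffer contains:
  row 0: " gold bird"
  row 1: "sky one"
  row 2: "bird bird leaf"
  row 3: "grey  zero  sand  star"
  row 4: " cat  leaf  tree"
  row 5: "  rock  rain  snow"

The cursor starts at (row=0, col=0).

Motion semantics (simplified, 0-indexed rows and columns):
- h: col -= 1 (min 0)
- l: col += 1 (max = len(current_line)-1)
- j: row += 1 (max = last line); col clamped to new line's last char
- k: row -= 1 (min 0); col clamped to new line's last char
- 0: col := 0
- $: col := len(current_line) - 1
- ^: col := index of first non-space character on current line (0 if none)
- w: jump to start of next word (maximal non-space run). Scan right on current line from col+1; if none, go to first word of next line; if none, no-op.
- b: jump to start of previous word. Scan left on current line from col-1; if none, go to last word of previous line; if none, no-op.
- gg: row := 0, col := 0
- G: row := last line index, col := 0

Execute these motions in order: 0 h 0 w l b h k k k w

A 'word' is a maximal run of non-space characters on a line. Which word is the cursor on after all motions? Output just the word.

After 1 (0): row=0 col=0 char='_'
After 2 (h): row=0 col=0 char='_'
After 3 (0): row=0 col=0 char='_'
After 4 (w): row=0 col=1 char='g'
After 5 (l): row=0 col=2 char='o'
After 6 (b): row=0 col=1 char='g'
After 7 (h): row=0 col=0 char='_'
After 8 (k): row=0 col=0 char='_'
After 9 (k): row=0 col=0 char='_'
After 10 (k): row=0 col=0 char='_'
After 11 (w): row=0 col=1 char='g'

Answer: gold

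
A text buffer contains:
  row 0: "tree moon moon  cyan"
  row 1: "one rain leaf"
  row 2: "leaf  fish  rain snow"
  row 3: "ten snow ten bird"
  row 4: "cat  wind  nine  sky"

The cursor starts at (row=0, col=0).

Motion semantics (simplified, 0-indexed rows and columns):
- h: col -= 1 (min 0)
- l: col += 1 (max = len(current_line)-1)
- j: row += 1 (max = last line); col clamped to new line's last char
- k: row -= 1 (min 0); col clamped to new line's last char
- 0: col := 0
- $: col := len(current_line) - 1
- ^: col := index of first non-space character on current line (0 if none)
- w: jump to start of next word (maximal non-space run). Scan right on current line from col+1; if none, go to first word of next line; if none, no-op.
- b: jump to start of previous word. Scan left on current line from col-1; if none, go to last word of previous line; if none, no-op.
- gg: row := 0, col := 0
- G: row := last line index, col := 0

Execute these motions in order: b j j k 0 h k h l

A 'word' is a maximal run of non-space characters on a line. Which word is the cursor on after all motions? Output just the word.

After 1 (b): row=0 col=0 char='t'
After 2 (j): row=1 col=0 char='o'
After 3 (j): row=2 col=0 char='l'
After 4 (k): row=1 col=0 char='o'
After 5 (0): row=1 col=0 char='o'
After 6 (h): row=1 col=0 char='o'
After 7 (k): row=0 col=0 char='t'
After 8 (h): row=0 col=0 char='t'
After 9 (l): row=0 col=1 char='r'

Answer: tree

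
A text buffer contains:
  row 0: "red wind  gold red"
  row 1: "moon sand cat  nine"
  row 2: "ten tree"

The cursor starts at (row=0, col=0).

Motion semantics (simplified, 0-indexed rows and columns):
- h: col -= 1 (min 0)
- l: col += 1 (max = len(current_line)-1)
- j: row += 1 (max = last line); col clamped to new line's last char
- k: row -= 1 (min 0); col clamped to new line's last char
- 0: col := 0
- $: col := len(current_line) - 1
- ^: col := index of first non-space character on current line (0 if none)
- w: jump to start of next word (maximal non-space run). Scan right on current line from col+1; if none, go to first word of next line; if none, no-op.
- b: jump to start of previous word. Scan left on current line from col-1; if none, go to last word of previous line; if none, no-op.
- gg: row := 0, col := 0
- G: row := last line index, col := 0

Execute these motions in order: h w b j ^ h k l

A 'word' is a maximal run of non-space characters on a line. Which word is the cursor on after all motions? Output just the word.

Answer: red

Derivation:
After 1 (h): row=0 col=0 char='r'
After 2 (w): row=0 col=4 char='w'
After 3 (b): row=0 col=0 char='r'
After 4 (j): row=1 col=0 char='m'
After 5 (^): row=1 col=0 char='m'
After 6 (h): row=1 col=0 char='m'
After 7 (k): row=0 col=0 char='r'
After 8 (l): row=0 col=1 char='e'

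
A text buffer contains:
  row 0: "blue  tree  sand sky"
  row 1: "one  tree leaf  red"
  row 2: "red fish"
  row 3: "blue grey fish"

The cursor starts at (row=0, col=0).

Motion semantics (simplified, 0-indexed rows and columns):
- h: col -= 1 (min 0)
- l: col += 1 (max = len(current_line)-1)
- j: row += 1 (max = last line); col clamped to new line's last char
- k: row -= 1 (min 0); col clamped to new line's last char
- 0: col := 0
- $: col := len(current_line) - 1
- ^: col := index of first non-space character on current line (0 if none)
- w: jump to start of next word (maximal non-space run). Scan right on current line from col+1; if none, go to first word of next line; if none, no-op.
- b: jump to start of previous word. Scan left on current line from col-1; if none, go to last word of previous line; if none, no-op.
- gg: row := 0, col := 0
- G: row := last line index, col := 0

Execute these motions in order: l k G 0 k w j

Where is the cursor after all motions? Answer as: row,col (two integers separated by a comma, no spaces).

After 1 (l): row=0 col=1 char='l'
After 2 (k): row=0 col=1 char='l'
After 3 (G): row=3 col=0 char='b'
After 4 (0): row=3 col=0 char='b'
After 5 (k): row=2 col=0 char='r'
After 6 (w): row=2 col=4 char='f'
After 7 (j): row=3 col=4 char='_'

Answer: 3,4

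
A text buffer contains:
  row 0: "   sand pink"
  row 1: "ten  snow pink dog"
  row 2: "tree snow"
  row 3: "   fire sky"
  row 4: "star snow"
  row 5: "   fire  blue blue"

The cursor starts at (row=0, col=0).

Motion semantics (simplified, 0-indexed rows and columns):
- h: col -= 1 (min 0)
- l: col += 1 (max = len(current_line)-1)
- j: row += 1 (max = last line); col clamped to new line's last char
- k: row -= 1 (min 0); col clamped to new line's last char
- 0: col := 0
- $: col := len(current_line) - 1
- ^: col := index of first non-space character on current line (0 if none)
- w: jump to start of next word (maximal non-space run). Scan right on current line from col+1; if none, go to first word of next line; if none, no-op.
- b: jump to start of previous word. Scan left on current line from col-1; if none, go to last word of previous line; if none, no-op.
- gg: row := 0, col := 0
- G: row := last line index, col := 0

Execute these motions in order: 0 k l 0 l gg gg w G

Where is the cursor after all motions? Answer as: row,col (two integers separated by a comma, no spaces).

Answer: 5,0

Derivation:
After 1 (0): row=0 col=0 char='_'
After 2 (k): row=0 col=0 char='_'
After 3 (l): row=0 col=1 char='_'
After 4 (0): row=0 col=0 char='_'
After 5 (l): row=0 col=1 char='_'
After 6 (gg): row=0 col=0 char='_'
After 7 (gg): row=0 col=0 char='_'
After 8 (w): row=0 col=3 char='s'
After 9 (G): row=5 col=0 char='_'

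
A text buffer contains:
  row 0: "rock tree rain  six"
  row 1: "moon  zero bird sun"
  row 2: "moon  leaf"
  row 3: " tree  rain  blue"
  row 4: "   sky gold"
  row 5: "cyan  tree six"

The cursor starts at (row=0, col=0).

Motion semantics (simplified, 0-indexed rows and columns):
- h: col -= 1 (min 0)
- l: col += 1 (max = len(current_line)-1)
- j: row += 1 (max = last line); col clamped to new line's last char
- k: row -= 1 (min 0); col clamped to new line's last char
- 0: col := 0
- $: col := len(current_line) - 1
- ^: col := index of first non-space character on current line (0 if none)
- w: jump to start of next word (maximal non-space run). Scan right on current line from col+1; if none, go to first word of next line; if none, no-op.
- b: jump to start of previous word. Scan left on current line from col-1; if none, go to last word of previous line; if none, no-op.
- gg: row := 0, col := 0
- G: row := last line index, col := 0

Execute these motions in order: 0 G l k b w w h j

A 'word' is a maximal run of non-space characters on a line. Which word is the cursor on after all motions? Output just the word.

Answer: tree

Derivation:
After 1 (0): row=0 col=0 char='r'
After 2 (G): row=5 col=0 char='c'
After 3 (l): row=5 col=1 char='y'
After 4 (k): row=4 col=1 char='_'
After 5 (b): row=3 col=13 char='b'
After 6 (w): row=4 col=3 char='s'
After 7 (w): row=4 col=7 char='g'
After 8 (h): row=4 col=6 char='_'
After 9 (j): row=5 col=6 char='t'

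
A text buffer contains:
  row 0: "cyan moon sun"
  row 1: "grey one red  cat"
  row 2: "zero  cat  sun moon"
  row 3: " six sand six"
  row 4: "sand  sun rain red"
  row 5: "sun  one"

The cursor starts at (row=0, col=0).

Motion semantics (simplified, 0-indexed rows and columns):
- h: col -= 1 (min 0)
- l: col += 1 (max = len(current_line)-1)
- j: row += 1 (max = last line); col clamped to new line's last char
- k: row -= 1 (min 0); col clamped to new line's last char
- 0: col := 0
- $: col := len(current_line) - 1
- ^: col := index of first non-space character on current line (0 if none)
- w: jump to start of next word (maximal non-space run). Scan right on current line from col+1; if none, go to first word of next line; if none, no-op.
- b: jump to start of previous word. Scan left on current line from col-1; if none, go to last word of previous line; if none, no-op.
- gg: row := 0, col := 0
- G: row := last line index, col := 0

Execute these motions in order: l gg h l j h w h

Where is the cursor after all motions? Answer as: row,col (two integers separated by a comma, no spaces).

Answer: 1,4

Derivation:
After 1 (l): row=0 col=1 char='y'
After 2 (gg): row=0 col=0 char='c'
After 3 (h): row=0 col=0 char='c'
After 4 (l): row=0 col=1 char='y'
After 5 (j): row=1 col=1 char='r'
After 6 (h): row=1 col=0 char='g'
After 7 (w): row=1 col=5 char='o'
After 8 (h): row=1 col=4 char='_'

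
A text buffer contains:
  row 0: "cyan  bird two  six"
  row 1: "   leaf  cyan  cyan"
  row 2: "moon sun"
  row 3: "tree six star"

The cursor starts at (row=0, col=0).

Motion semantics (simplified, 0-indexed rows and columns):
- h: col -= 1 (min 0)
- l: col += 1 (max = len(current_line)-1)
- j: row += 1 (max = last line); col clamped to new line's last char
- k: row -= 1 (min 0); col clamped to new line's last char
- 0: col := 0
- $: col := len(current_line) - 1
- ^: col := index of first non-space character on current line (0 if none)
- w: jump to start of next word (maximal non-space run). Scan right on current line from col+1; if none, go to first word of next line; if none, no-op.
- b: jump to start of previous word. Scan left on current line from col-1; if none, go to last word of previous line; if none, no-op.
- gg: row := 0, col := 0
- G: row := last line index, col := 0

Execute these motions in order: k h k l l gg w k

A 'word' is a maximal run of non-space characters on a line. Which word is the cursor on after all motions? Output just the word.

After 1 (k): row=0 col=0 char='c'
After 2 (h): row=0 col=0 char='c'
After 3 (k): row=0 col=0 char='c'
After 4 (l): row=0 col=1 char='y'
After 5 (l): row=0 col=2 char='a'
After 6 (gg): row=0 col=0 char='c'
After 7 (w): row=0 col=6 char='b'
After 8 (k): row=0 col=6 char='b'

Answer: bird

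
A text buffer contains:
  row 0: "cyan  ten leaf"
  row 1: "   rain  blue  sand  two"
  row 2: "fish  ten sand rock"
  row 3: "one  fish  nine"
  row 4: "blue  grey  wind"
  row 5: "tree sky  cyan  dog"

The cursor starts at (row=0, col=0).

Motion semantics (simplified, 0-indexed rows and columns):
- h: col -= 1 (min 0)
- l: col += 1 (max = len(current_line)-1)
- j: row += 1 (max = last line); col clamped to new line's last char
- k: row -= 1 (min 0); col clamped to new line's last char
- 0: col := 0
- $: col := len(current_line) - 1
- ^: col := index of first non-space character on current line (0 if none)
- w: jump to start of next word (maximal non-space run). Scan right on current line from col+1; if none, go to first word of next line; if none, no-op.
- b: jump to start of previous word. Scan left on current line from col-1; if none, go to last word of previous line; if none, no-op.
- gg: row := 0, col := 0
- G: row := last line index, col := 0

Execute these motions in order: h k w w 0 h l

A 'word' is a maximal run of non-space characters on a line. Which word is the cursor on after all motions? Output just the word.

After 1 (h): row=0 col=0 char='c'
After 2 (k): row=0 col=0 char='c'
After 3 (w): row=0 col=6 char='t'
After 4 (w): row=0 col=10 char='l'
After 5 (0): row=0 col=0 char='c'
After 6 (h): row=0 col=0 char='c'
After 7 (l): row=0 col=1 char='y'

Answer: cyan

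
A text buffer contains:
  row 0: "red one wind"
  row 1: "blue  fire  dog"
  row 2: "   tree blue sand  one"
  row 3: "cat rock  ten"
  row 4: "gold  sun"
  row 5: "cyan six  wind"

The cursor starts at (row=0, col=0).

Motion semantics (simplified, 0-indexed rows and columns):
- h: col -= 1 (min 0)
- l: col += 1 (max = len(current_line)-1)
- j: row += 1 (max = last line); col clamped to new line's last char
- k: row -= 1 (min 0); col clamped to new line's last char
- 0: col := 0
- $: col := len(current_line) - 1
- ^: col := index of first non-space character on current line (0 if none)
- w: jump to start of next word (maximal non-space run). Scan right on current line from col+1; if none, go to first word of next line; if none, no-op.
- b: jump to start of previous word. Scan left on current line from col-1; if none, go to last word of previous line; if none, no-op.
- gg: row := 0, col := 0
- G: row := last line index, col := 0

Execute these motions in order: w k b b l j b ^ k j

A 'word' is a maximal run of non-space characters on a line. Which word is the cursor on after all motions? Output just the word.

Answer: blue

Derivation:
After 1 (w): row=0 col=4 char='o'
After 2 (k): row=0 col=4 char='o'
After 3 (b): row=0 col=0 char='r'
After 4 (b): row=0 col=0 char='r'
After 5 (l): row=0 col=1 char='e'
After 6 (j): row=1 col=1 char='l'
After 7 (b): row=1 col=0 char='b'
After 8 (^): row=1 col=0 char='b'
After 9 (k): row=0 col=0 char='r'
After 10 (j): row=1 col=0 char='b'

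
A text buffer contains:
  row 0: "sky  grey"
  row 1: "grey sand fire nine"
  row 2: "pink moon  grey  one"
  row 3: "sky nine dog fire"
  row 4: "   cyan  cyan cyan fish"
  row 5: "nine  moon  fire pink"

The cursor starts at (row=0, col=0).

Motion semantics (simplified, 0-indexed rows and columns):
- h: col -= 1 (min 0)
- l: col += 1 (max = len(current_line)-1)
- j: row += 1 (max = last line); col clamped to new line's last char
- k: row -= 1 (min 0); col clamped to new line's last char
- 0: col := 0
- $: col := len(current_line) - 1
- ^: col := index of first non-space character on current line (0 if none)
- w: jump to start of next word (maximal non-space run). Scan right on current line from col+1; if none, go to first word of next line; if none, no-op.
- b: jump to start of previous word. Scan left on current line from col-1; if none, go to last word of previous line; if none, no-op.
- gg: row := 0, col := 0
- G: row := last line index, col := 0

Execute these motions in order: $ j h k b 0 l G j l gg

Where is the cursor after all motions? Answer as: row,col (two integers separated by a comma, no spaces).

After 1 ($): row=0 col=8 char='y'
After 2 (j): row=1 col=8 char='d'
After 3 (h): row=1 col=7 char='n'
After 4 (k): row=0 col=7 char='e'
After 5 (b): row=0 col=5 char='g'
After 6 (0): row=0 col=0 char='s'
After 7 (l): row=0 col=1 char='k'
After 8 (G): row=5 col=0 char='n'
After 9 (j): row=5 col=0 char='n'
After 10 (l): row=5 col=1 char='i'
After 11 (gg): row=0 col=0 char='s'

Answer: 0,0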